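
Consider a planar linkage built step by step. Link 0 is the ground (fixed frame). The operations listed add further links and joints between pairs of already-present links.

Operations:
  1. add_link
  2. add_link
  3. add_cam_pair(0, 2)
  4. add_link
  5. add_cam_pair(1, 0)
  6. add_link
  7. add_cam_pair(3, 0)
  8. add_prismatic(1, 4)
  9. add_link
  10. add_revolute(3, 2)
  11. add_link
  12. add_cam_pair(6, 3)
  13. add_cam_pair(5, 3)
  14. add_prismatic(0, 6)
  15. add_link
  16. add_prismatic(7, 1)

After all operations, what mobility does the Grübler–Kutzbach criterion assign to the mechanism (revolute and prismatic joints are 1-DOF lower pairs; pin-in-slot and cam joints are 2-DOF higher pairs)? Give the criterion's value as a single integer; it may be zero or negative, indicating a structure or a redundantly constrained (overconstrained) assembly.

link 0 = ground. State L|J1|J2 = 1|0|0
+link1  2|0|0
+link2  3|0|0
C(0,2) f=2→J2  3|0|1
+link3  4|0|1
C(1,0) f=2→J2  4|0|2
+link4  5|0|2
C(3,0) f=2→J2  5|0|3
P(1,4) f=1→J1  5|1|3
+link5  6|1|3
R(3,2) f=1→J1  6|2|3
+link6  7|2|3
C(6,3) f=2→J2  7|2|4
C(5,3) f=2→J2  7|2|5
P(0,6) f=1→J1  7|3|5
+link7  8|3|5
P(7,1) f=1→J1  8|4|5
M = 3(8−1)−2·4−5 = 21−8−5 = 8

M = 8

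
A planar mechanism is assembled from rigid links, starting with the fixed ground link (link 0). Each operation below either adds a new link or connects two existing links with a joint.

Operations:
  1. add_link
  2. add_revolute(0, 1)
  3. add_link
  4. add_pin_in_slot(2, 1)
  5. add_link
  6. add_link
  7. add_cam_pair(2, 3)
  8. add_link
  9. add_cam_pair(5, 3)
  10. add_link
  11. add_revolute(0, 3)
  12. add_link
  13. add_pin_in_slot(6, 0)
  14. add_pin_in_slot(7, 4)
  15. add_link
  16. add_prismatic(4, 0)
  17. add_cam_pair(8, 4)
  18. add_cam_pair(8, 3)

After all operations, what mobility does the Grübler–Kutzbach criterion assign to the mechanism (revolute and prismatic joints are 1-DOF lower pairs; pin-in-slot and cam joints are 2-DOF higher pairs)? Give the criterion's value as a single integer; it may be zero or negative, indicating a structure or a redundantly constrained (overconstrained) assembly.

M = 11

(L,J1,J2)=(1,0,0); link0 fixed
link1: (2,0,0)
R 0-1 [J1]: (2,1,0)
link2: (3,1,0)
PS 2-1 [J2]: (3,1,1)
link3: (4,1,1)
link4: (5,1,1)
C 2-3 [J2]: (5,1,2)
link5: (6,1,2)
C 5-3 [J2]: (6,1,3)
link6: (7,1,3)
R 0-3 [J1]: (7,2,3)
link7: (8,2,3)
PS 6-0 [J2]: (8,2,4)
PS 7-4 [J2]: (8,2,5)
link8: (9,2,5)
P 4-0 [J1]: (9,3,5)
C 8-4 [J2]: (9,3,6)
C 8-3 [J2]: (9,3,7)
Grübler: 3·8 − 2·3 − 7 = 11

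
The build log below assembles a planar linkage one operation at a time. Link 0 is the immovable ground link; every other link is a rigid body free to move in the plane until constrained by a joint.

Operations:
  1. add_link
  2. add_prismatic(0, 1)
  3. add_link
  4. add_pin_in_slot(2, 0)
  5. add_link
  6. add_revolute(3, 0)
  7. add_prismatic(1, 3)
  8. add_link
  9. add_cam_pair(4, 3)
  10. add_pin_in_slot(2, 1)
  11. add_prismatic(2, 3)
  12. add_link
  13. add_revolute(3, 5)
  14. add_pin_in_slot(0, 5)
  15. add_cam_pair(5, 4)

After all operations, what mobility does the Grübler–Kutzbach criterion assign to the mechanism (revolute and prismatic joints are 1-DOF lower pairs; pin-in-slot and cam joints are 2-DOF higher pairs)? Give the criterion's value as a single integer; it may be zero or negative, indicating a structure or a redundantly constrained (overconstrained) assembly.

M = 0

L=1 J1=0 J2=0
add link → L=2 J1=0 J2=0
P@0,1 dof=1 J1 → L=2 J1=1 J2=0
add link → L=3 J1=1 J2=0
PS@2,0 dof=2 J2 → L=3 J1=1 J2=1
add link → L=4 J1=1 J2=1
R@3,0 dof=1 J1 → L=4 J1=2 J2=1
P@1,3 dof=1 J1 → L=4 J1=3 J2=1
add link → L=5 J1=3 J2=1
C@4,3 dof=2 J2 → L=5 J1=3 J2=2
PS@2,1 dof=2 J2 → L=5 J1=3 J2=3
P@2,3 dof=1 J1 → L=5 J1=4 J2=3
add link → L=6 J1=4 J2=3
R@3,5 dof=1 J1 → L=6 J1=5 J2=3
PS@0,5 dof=2 J2 → L=6 J1=5 J2=4
C@5,4 dof=2 J2 → L=6 J1=5 J2=5
M=3(L−1)−2J1−J2=3·5−2·5−5=0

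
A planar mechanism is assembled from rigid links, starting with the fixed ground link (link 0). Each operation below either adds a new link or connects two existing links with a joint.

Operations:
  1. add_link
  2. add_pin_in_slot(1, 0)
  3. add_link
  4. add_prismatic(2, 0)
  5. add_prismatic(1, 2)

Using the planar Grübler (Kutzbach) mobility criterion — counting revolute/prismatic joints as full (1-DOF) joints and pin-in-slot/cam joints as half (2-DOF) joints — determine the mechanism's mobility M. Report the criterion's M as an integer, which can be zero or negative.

M = 1

L=1 J1=0 J2=0
add link → L=2 J1=0 J2=0
PS@1,0 dof=2 J2 → L=2 J1=0 J2=1
add link → L=3 J1=0 J2=1
P@2,0 dof=1 J1 → L=3 J1=1 J2=1
P@1,2 dof=1 J1 → L=3 J1=2 J2=1
M=3(L−1)−2J1−J2=3·2−2·2−1=1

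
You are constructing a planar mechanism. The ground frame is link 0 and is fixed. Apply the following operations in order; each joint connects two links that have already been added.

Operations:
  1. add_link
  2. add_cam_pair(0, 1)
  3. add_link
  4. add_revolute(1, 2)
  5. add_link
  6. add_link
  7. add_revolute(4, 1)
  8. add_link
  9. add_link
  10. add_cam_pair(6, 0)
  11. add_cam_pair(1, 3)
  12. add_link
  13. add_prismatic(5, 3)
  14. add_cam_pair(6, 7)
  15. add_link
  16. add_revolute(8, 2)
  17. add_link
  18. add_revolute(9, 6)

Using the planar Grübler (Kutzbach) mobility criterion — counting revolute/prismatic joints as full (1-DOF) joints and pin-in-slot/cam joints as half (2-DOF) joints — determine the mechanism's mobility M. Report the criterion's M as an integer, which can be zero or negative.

(L,J1,J2)=(1,0,0); link0 fixed
link1: (2,0,0)
C 0-1 [J2]: (2,0,1)
link2: (3,0,1)
R 1-2 [J1]: (3,1,1)
link3: (4,1,1)
link4: (5,1,1)
R 4-1 [J1]: (5,2,1)
link5: (6,2,1)
link6: (7,2,1)
C 6-0 [J2]: (7,2,2)
C 1-3 [J2]: (7,2,3)
link7: (8,2,3)
P 5-3 [J1]: (8,3,3)
C 6-7 [J2]: (8,3,4)
link8: (9,3,4)
R 8-2 [J1]: (9,4,4)
link9: (10,4,4)
R 9-6 [J1]: (10,5,4)
Grübler: 3·9 − 2·5 − 4 = 13

M = 13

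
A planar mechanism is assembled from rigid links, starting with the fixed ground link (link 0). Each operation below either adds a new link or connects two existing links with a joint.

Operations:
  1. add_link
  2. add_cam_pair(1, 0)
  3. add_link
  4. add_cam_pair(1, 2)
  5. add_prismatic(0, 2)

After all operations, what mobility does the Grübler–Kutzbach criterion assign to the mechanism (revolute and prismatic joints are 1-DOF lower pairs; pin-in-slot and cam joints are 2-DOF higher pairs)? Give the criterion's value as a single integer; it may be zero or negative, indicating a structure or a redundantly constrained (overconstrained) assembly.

(L,J1,J2)=(1,0,0); link0 fixed
link1: (2,0,0)
C 1-0 [J2]: (2,0,1)
link2: (3,0,1)
C 1-2 [J2]: (3,0,2)
P 0-2 [J1]: (3,1,2)
Grübler: 3·2 − 2·1 − 2 = 2

M = 2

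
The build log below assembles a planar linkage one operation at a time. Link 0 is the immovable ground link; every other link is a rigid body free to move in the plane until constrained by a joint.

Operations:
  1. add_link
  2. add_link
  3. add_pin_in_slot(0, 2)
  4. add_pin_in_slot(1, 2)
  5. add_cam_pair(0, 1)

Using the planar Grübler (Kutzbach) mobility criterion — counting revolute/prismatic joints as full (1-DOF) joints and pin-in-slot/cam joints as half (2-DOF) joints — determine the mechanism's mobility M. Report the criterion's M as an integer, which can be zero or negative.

M = 3

ground; <1,0,0>
#1 <2,0,0>
#2 <3,0,0>
PS:0↔2 J2 <3,0,1>
PS:1↔2 J2 <3,0,2>
C:0↔1 J2 <3,0,3>
3×2 − 2×0 − 1×3 = 3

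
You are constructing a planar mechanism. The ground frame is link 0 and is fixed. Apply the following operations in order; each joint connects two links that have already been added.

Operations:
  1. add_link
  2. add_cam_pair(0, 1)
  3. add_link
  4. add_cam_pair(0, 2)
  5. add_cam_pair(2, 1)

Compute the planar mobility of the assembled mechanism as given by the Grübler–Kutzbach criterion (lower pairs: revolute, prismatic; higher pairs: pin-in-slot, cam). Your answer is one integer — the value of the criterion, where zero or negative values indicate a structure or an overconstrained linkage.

M = 3

(L,J1,J2)=(1,0,0); link0 fixed
link1: (2,0,0)
C 0-1 [J2]: (2,0,1)
link2: (3,0,1)
C 0-2 [J2]: (3,0,2)
C 2-1 [J2]: (3,0,3)
Grübler: 3·2 − 2·0 − 3 = 3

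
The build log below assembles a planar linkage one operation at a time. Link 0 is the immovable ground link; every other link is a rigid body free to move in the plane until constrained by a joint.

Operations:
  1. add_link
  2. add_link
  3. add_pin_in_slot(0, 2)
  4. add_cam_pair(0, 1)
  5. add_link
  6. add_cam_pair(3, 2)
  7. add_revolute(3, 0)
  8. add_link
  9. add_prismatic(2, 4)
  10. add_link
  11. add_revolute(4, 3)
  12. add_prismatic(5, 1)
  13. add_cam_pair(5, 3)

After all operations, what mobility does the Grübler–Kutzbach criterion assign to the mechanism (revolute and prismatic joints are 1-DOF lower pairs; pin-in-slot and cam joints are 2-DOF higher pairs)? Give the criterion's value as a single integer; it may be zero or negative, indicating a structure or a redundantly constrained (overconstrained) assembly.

M = 3

link 0 = ground. State L|J1|J2 = 1|0|0
+link1  2|0|0
+link2  3|0|0
PS(0,2) f=2→J2  3|0|1
C(0,1) f=2→J2  3|0|2
+link3  4|0|2
C(3,2) f=2→J2  4|0|3
R(3,0) f=1→J1  4|1|3
+link4  5|1|3
P(2,4) f=1→J1  5|2|3
+link5  6|2|3
R(4,3) f=1→J1  6|3|3
P(5,1) f=1→J1  6|4|3
C(5,3) f=2→J2  6|4|4
M = 3(6−1)−2·4−4 = 15−8−4 = 3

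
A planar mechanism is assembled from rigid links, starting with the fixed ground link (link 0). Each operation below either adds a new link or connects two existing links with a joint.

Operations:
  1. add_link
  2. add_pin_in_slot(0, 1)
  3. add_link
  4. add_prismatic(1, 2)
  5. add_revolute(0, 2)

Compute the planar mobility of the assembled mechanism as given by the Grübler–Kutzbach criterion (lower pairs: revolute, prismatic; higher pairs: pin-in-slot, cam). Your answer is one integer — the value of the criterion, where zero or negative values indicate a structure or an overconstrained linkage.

M = 1

[1;0;0] (link 0 is ground)
L+ [2;0;0]
PS(0,1)∈J2 [2;0;1]
L+ [3;0;1]
P(1,2)∈J1 [3;1;1]
R(0,2)∈J1 [3;2;1]
mobility = 6 − 4 − 1 = 1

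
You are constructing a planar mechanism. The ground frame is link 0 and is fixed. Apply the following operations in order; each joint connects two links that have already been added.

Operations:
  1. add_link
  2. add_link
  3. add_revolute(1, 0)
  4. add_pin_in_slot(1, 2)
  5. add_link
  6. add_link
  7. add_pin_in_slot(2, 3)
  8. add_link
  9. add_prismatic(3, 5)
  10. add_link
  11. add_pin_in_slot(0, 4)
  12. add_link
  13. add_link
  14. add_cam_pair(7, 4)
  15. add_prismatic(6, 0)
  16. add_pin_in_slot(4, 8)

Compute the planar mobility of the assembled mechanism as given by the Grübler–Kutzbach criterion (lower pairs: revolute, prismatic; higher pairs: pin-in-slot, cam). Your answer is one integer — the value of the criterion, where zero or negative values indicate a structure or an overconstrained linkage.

M = 13

[1;0;0] (link 0 is ground)
L+ [2;0;0]
L+ [3;0;0]
R(1,0)∈J1 [3;1;0]
PS(1,2)∈J2 [3;1;1]
L+ [4;1;1]
L+ [5;1;1]
PS(2,3)∈J2 [5;1;2]
L+ [6;1;2]
P(3,5)∈J1 [6;2;2]
L+ [7;2;2]
PS(0,4)∈J2 [7;2;3]
L+ [8;2;3]
L+ [9;2;3]
C(7,4)∈J2 [9;2;4]
P(6,0)∈J1 [9;3;4]
PS(4,8)∈J2 [9;3;5]
mobility = 24 − 6 − 5 = 13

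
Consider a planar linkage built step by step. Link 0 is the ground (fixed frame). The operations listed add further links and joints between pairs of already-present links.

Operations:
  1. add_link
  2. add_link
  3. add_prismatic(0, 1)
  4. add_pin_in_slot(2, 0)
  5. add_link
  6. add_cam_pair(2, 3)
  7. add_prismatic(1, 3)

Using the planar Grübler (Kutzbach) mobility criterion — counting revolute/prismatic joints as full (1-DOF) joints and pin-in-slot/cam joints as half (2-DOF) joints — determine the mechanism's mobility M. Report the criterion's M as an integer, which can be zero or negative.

M = 3

ground; <1,0,0>
#1 <2,0,0>
#2 <3,0,0>
P:0↔1 J1 <3,1,0>
PS:2↔0 J2 <3,1,1>
#3 <4,1,1>
C:2↔3 J2 <4,1,2>
P:1↔3 J1 <4,2,2>
3×3 − 2×2 − 1×2 = 3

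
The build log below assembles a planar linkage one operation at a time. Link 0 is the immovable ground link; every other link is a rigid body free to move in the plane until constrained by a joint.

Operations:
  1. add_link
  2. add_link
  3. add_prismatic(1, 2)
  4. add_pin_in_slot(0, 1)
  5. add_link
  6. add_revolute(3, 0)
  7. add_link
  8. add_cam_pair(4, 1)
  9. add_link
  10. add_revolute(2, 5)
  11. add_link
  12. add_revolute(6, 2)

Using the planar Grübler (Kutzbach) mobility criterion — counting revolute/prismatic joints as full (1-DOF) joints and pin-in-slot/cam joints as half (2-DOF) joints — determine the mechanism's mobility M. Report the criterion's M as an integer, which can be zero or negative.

M = 8

(L,J1,J2)=(1,0,0); link0 fixed
link1: (2,0,0)
link2: (3,0,0)
P 1-2 [J1]: (3,1,0)
PS 0-1 [J2]: (3,1,1)
link3: (4,1,1)
R 3-0 [J1]: (4,2,1)
link4: (5,2,1)
C 4-1 [J2]: (5,2,2)
link5: (6,2,2)
R 2-5 [J1]: (6,3,2)
link6: (7,3,2)
R 6-2 [J1]: (7,4,2)
Grübler: 3·6 − 2·4 − 2 = 8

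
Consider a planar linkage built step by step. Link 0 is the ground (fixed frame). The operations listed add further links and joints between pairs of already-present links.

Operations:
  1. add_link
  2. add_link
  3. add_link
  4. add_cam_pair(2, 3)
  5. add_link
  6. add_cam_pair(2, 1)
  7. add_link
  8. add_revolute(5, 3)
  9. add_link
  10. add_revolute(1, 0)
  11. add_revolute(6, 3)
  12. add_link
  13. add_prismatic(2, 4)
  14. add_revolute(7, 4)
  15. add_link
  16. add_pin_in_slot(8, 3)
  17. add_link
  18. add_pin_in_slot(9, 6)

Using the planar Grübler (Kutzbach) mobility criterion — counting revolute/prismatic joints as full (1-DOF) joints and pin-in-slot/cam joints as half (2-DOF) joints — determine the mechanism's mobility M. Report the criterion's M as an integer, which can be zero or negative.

M = 13

L=1 J1=0 J2=0
add link → L=2 J1=0 J2=0
add link → L=3 J1=0 J2=0
add link → L=4 J1=0 J2=0
C@2,3 dof=2 J2 → L=4 J1=0 J2=1
add link → L=5 J1=0 J2=1
C@2,1 dof=2 J2 → L=5 J1=0 J2=2
add link → L=6 J1=0 J2=2
R@5,3 dof=1 J1 → L=6 J1=1 J2=2
add link → L=7 J1=1 J2=2
R@1,0 dof=1 J1 → L=7 J1=2 J2=2
R@6,3 dof=1 J1 → L=7 J1=3 J2=2
add link → L=8 J1=3 J2=2
P@2,4 dof=1 J1 → L=8 J1=4 J2=2
R@7,4 dof=1 J1 → L=8 J1=5 J2=2
add link → L=9 J1=5 J2=2
PS@8,3 dof=2 J2 → L=9 J1=5 J2=3
add link → L=10 J1=5 J2=3
PS@9,6 dof=2 J2 → L=10 J1=5 J2=4
M=3(L−1)−2J1−J2=3·9−2·5−4=13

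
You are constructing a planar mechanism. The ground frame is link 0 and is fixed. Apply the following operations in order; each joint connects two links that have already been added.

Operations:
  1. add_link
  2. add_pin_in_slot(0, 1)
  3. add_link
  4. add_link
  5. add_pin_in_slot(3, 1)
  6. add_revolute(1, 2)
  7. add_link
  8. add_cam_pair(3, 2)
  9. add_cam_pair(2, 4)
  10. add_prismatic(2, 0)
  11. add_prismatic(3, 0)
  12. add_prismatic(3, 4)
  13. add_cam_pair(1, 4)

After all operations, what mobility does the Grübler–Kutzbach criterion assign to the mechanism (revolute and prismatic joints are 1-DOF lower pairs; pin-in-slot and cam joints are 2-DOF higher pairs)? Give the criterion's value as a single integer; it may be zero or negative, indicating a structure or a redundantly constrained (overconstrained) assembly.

M = -1

(L,J1,J2)=(1,0,0); link0 fixed
link1: (2,0,0)
PS 0-1 [J2]: (2,0,1)
link2: (3,0,1)
link3: (4,0,1)
PS 3-1 [J2]: (4,0,2)
R 1-2 [J1]: (4,1,2)
link4: (5,1,2)
C 3-2 [J2]: (5,1,3)
C 2-4 [J2]: (5,1,4)
P 2-0 [J1]: (5,2,4)
P 3-0 [J1]: (5,3,4)
P 3-4 [J1]: (5,4,4)
C 1-4 [J2]: (5,4,5)
Grübler: 3·4 − 2·4 − 5 = -1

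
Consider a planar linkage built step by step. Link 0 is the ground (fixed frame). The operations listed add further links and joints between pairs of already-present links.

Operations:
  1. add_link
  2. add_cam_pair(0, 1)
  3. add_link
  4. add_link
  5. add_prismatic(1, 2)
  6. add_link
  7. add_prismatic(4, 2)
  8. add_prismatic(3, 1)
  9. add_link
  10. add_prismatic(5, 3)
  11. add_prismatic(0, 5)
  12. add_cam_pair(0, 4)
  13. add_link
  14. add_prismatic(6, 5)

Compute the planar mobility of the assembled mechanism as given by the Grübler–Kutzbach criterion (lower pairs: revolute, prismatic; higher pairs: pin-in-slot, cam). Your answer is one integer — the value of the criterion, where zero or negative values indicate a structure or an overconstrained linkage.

M = 4

ground; <1,0,0>
#1 <2,0,0>
C:0↔1 J2 <2,0,1>
#2 <3,0,1>
#3 <4,0,1>
P:1↔2 J1 <4,1,1>
#4 <5,1,1>
P:4↔2 J1 <5,2,1>
P:3↔1 J1 <5,3,1>
#5 <6,3,1>
P:5↔3 J1 <6,4,1>
P:0↔5 J1 <6,5,1>
C:0↔4 J2 <6,5,2>
#6 <7,5,2>
P:6↔5 J1 <7,6,2>
3×6 − 2×6 − 1×2 = 4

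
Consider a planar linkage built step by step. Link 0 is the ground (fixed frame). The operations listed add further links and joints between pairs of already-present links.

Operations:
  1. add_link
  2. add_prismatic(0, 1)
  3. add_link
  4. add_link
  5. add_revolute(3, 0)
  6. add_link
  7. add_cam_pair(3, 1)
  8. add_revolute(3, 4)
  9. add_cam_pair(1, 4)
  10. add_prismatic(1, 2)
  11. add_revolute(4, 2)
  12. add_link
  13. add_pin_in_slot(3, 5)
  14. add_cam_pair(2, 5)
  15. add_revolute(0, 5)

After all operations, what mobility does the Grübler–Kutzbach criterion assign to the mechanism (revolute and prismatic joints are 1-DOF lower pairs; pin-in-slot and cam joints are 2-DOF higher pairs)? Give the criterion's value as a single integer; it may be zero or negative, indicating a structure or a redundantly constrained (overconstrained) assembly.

(L,J1,J2)=(1,0,0); link0 fixed
link1: (2,0,0)
P 0-1 [J1]: (2,1,0)
link2: (3,1,0)
link3: (4,1,0)
R 3-0 [J1]: (4,2,0)
link4: (5,2,0)
C 3-1 [J2]: (5,2,1)
R 3-4 [J1]: (5,3,1)
C 1-4 [J2]: (5,3,2)
P 1-2 [J1]: (5,4,2)
R 4-2 [J1]: (5,5,2)
link5: (6,5,2)
PS 3-5 [J2]: (6,5,3)
C 2-5 [J2]: (6,5,4)
R 0-5 [J1]: (6,6,4)
Grübler: 3·5 − 2·6 − 4 = -1

M = -1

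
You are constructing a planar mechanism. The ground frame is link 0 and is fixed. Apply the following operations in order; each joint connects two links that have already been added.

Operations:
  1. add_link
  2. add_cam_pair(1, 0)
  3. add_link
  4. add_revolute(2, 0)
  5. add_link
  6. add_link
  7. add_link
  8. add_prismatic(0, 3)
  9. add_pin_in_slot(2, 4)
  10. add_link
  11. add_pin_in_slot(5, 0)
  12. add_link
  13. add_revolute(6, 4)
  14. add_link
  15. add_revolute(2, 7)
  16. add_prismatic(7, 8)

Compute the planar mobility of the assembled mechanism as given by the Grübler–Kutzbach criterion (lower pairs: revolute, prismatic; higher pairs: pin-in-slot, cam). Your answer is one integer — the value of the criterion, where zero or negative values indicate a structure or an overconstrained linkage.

M = 11

(L,J1,J2)=(1,0,0); link0 fixed
link1: (2,0,0)
C 1-0 [J2]: (2,0,1)
link2: (3,0,1)
R 2-0 [J1]: (3,1,1)
link3: (4,1,1)
link4: (5,1,1)
link5: (6,1,1)
P 0-3 [J1]: (6,2,1)
PS 2-4 [J2]: (6,2,2)
link6: (7,2,2)
PS 5-0 [J2]: (7,2,3)
link7: (8,2,3)
R 6-4 [J1]: (8,3,3)
link8: (9,3,3)
R 2-7 [J1]: (9,4,3)
P 7-8 [J1]: (9,5,3)
Grübler: 3·8 − 2·5 − 3 = 11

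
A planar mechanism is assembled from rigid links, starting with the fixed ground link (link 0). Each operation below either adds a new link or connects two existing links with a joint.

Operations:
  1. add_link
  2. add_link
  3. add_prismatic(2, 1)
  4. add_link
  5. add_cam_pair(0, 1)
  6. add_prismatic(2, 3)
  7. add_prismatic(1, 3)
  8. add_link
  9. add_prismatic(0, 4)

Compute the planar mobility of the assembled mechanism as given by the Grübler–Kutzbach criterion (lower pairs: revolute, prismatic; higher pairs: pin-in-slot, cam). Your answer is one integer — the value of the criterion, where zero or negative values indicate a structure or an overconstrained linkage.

[1;0;0] (link 0 is ground)
L+ [2;0;0]
L+ [3;0;0]
P(2,1)∈J1 [3;1;0]
L+ [4;1;0]
C(0,1)∈J2 [4;1;1]
P(2,3)∈J1 [4;2;1]
P(1,3)∈J1 [4;3;1]
L+ [5;3;1]
P(0,4)∈J1 [5;4;1]
mobility = 12 − 8 − 1 = 3

M = 3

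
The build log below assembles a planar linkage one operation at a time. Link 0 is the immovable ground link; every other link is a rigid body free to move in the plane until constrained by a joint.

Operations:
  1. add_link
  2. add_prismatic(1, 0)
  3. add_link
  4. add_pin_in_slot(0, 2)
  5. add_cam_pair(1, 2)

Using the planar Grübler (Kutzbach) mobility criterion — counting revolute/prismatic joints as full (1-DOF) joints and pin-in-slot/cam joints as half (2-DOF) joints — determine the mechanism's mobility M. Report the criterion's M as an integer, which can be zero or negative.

M = 2

ground; <1,0,0>
#1 <2,0,0>
P:1↔0 J1 <2,1,0>
#2 <3,1,0>
PS:0↔2 J2 <3,1,1>
C:1↔2 J2 <3,1,2>
3×2 − 2×1 − 1×2 = 2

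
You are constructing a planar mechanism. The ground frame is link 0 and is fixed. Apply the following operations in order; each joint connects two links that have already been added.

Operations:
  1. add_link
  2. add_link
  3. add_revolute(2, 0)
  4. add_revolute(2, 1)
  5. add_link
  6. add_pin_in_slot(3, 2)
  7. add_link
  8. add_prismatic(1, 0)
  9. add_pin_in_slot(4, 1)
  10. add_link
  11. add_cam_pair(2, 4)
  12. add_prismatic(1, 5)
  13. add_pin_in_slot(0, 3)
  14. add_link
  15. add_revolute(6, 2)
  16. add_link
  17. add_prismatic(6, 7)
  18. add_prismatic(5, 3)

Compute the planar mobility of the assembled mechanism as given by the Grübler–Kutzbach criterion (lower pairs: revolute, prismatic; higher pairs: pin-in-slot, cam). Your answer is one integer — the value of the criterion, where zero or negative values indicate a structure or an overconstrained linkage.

L=1 J1=0 J2=0
add link → L=2 J1=0 J2=0
add link → L=3 J1=0 J2=0
R@2,0 dof=1 J1 → L=3 J1=1 J2=0
R@2,1 dof=1 J1 → L=3 J1=2 J2=0
add link → L=4 J1=2 J2=0
PS@3,2 dof=2 J2 → L=4 J1=2 J2=1
add link → L=5 J1=2 J2=1
P@1,0 dof=1 J1 → L=5 J1=3 J2=1
PS@4,1 dof=2 J2 → L=5 J1=3 J2=2
add link → L=6 J1=3 J2=2
C@2,4 dof=2 J2 → L=6 J1=3 J2=3
P@1,5 dof=1 J1 → L=6 J1=4 J2=3
PS@0,3 dof=2 J2 → L=6 J1=4 J2=4
add link → L=7 J1=4 J2=4
R@6,2 dof=1 J1 → L=7 J1=5 J2=4
add link → L=8 J1=5 J2=4
P@6,7 dof=1 J1 → L=8 J1=6 J2=4
P@5,3 dof=1 J1 → L=8 J1=7 J2=4
M=3(L−1)−2J1−J2=3·7−2·7−4=3

M = 3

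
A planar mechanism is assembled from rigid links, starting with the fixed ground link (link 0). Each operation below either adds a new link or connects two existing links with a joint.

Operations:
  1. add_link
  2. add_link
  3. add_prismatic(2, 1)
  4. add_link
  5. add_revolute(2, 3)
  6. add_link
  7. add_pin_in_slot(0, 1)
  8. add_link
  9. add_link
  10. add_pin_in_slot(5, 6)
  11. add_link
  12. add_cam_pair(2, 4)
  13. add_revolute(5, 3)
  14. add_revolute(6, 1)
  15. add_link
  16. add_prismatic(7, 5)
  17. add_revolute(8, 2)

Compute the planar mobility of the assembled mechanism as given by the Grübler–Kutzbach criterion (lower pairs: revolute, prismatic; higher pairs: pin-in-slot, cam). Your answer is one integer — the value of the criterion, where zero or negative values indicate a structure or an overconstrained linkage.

M = 9

[1;0;0] (link 0 is ground)
L+ [2;0;0]
L+ [3;0;0]
P(2,1)∈J1 [3;1;0]
L+ [4;1;0]
R(2,3)∈J1 [4;2;0]
L+ [5;2;0]
PS(0,1)∈J2 [5;2;1]
L+ [6;2;1]
L+ [7;2;1]
PS(5,6)∈J2 [7;2;2]
L+ [8;2;2]
C(2,4)∈J2 [8;2;3]
R(5,3)∈J1 [8;3;3]
R(6,1)∈J1 [8;4;3]
L+ [9;4;3]
P(7,5)∈J1 [9;5;3]
R(8,2)∈J1 [9;6;3]
mobility = 24 − 12 − 3 = 9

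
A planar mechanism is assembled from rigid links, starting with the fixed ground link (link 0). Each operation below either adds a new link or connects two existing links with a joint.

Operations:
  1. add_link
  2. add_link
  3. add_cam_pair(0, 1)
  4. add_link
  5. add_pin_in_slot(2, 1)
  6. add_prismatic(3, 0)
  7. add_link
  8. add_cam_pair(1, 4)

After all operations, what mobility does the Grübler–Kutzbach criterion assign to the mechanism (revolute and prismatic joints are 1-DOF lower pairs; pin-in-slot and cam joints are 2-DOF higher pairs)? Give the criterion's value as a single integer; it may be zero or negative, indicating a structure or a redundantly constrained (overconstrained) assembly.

(L,J1,J2)=(1,0,0); link0 fixed
link1: (2,0,0)
link2: (3,0,0)
C 0-1 [J2]: (3,0,1)
link3: (4,0,1)
PS 2-1 [J2]: (4,0,2)
P 3-0 [J1]: (4,1,2)
link4: (5,1,2)
C 1-4 [J2]: (5,1,3)
Grübler: 3·4 − 2·1 − 3 = 7

M = 7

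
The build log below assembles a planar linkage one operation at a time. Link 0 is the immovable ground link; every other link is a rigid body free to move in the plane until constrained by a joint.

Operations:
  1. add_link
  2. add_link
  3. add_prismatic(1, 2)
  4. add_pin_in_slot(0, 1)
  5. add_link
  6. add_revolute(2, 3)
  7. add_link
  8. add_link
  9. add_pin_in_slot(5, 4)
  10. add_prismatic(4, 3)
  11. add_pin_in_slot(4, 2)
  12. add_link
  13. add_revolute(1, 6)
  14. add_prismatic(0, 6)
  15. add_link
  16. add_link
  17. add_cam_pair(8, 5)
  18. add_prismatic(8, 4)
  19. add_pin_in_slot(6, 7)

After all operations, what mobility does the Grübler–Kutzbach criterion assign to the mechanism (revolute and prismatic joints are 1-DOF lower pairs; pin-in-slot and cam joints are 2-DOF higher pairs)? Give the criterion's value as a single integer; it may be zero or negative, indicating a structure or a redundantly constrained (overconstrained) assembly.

link 0 = ground. State L|J1|J2 = 1|0|0
+link1  2|0|0
+link2  3|0|0
P(1,2) f=1→J1  3|1|0
PS(0,1) f=2→J2  3|1|1
+link3  4|1|1
R(2,3) f=1→J1  4|2|1
+link4  5|2|1
+link5  6|2|1
PS(5,4) f=2→J2  6|2|2
P(4,3) f=1→J1  6|3|2
PS(4,2) f=2→J2  6|3|3
+link6  7|3|3
R(1,6) f=1→J1  7|4|3
P(0,6) f=1→J1  7|5|3
+link7  8|5|3
+link8  9|5|3
C(8,5) f=2→J2  9|5|4
P(8,4) f=1→J1  9|6|4
PS(6,7) f=2→J2  9|6|5
M = 3(9−1)−2·6−5 = 24−12−5 = 7

M = 7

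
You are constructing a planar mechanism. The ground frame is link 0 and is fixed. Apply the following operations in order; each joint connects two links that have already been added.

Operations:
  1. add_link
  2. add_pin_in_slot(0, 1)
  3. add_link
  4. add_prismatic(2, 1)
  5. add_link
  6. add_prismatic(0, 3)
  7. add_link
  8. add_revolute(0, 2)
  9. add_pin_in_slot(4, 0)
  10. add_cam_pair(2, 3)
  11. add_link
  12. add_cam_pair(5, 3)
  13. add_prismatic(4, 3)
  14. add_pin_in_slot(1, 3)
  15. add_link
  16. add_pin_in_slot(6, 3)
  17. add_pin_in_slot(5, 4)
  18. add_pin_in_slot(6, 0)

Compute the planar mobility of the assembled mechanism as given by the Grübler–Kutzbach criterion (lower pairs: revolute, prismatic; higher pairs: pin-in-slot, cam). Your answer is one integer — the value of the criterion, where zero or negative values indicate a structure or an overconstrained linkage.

(L,J1,J2)=(1,0,0); link0 fixed
link1: (2,0,0)
PS 0-1 [J2]: (2,0,1)
link2: (3,0,1)
P 2-1 [J1]: (3,1,1)
link3: (4,1,1)
P 0-3 [J1]: (4,2,1)
link4: (5,2,1)
R 0-2 [J1]: (5,3,1)
PS 4-0 [J2]: (5,3,2)
C 2-3 [J2]: (5,3,3)
link5: (6,3,3)
C 5-3 [J2]: (6,3,4)
P 4-3 [J1]: (6,4,4)
PS 1-3 [J2]: (6,4,5)
link6: (7,4,5)
PS 6-3 [J2]: (7,4,6)
PS 5-4 [J2]: (7,4,7)
PS 6-0 [J2]: (7,4,8)
Grübler: 3·6 − 2·4 − 8 = 2

M = 2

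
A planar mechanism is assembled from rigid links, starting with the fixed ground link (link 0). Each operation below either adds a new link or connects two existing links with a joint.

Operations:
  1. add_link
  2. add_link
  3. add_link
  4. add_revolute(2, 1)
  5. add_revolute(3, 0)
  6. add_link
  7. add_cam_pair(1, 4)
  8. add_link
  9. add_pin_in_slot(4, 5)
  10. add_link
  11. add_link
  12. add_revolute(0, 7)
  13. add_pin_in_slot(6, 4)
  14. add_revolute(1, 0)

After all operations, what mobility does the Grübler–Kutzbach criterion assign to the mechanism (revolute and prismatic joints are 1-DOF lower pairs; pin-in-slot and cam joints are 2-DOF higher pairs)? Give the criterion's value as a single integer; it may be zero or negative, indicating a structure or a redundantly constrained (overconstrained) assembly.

M = 10

(L,J1,J2)=(1,0,0); link0 fixed
link1: (2,0,0)
link2: (3,0,0)
link3: (4,0,0)
R 2-1 [J1]: (4,1,0)
R 3-0 [J1]: (4,2,0)
link4: (5,2,0)
C 1-4 [J2]: (5,2,1)
link5: (6,2,1)
PS 4-5 [J2]: (6,2,2)
link6: (7,2,2)
link7: (8,2,2)
R 0-7 [J1]: (8,3,2)
PS 6-4 [J2]: (8,3,3)
R 1-0 [J1]: (8,4,3)
Grübler: 3·7 − 2·4 − 3 = 10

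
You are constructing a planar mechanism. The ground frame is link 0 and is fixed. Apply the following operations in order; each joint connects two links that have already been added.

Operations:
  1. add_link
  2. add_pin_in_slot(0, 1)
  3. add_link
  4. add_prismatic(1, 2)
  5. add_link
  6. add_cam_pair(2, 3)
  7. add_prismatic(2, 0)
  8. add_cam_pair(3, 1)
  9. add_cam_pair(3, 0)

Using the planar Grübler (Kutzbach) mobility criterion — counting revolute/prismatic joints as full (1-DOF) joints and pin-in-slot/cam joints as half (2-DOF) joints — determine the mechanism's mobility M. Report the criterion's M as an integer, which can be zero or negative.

ground; <1,0,0>
#1 <2,0,0>
PS:0↔1 J2 <2,0,1>
#2 <3,0,1>
P:1↔2 J1 <3,1,1>
#3 <4,1,1>
C:2↔3 J2 <4,1,2>
P:2↔0 J1 <4,2,2>
C:3↔1 J2 <4,2,3>
C:3↔0 J2 <4,2,4>
3×3 − 2×2 − 1×4 = 1

M = 1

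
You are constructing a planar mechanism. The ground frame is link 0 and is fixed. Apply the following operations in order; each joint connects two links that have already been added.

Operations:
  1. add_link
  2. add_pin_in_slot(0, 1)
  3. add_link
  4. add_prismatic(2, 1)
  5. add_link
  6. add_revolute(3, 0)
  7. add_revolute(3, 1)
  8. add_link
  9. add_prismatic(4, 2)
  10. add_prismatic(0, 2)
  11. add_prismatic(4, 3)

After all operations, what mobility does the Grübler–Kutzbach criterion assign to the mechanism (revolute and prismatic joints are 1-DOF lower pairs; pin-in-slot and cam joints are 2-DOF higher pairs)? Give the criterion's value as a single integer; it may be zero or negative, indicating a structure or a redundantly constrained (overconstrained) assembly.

(L,J1,J2)=(1,0,0); link0 fixed
link1: (2,0,0)
PS 0-1 [J2]: (2,0,1)
link2: (3,0,1)
P 2-1 [J1]: (3,1,1)
link3: (4,1,1)
R 3-0 [J1]: (4,2,1)
R 3-1 [J1]: (4,3,1)
link4: (5,3,1)
P 4-2 [J1]: (5,4,1)
P 0-2 [J1]: (5,5,1)
P 4-3 [J1]: (5,6,1)
Grübler: 3·4 − 2·6 − 1 = -1

M = -1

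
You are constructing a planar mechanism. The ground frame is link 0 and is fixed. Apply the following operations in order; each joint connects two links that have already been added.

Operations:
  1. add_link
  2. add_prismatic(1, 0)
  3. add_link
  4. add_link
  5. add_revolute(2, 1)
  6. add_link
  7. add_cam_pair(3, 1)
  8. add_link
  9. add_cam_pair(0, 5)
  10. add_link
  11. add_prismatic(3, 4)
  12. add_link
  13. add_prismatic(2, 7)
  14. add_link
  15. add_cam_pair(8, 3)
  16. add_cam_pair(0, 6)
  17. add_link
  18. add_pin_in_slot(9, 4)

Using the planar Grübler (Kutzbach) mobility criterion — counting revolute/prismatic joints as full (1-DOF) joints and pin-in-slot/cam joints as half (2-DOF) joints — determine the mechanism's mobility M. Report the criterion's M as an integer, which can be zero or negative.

M = 14

link 0 = ground. State L|J1|J2 = 1|0|0
+link1  2|0|0
P(1,0) f=1→J1  2|1|0
+link2  3|1|0
+link3  4|1|0
R(2,1) f=1→J1  4|2|0
+link4  5|2|0
C(3,1) f=2→J2  5|2|1
+link5  6|2|1
C(0,5) f=2→J2  6|2|2
+link6  7|2|2
P(3,4) f=1→J1  7|3|2
+link7  8|3|2
P(2,7) f=1→J1  8|4|2
+link8  9|4|2
C(8,3) f=2→J2  9|4|3
C(0,6) f=2→J2  9|4|4
+link9  10|4|4
PS(9,4) f=2→J2  10|4|5
M = 3(10−1)−2·4−5 = 27−8−5 = 14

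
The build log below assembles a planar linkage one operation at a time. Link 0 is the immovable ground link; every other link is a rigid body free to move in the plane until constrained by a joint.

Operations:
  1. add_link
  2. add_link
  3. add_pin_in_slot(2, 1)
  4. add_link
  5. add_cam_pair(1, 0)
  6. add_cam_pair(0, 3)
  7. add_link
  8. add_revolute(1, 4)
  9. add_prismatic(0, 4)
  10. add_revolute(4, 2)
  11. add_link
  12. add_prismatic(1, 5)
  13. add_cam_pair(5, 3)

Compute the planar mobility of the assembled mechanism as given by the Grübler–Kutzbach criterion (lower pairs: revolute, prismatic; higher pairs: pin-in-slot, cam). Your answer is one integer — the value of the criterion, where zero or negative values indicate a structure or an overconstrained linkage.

M = 3

(L,J1,J2)=(1,0,0); link0 fixed
link1: (2,0,0)
link2: (3,0,0)
PS 2-1 [J2]: (3,0,1)
link3: (4,0,1)
C 1-0 [J2]: (4,0,2)
C 0-3 [J2]: (4,0,3)
link4: (5,0,3)
R 1-4 [J1]: (5,1,3)
P 0-4 [J1]: (5,2,3)
R 4-2 [J1]: (5,3,3)
link5: (6,3,3)
P 1-5 [J1]: (6,4,3)
C 5-3 [J2]: (6,4,4)
Grübler: 3·5 − 2·4 − 4 = 3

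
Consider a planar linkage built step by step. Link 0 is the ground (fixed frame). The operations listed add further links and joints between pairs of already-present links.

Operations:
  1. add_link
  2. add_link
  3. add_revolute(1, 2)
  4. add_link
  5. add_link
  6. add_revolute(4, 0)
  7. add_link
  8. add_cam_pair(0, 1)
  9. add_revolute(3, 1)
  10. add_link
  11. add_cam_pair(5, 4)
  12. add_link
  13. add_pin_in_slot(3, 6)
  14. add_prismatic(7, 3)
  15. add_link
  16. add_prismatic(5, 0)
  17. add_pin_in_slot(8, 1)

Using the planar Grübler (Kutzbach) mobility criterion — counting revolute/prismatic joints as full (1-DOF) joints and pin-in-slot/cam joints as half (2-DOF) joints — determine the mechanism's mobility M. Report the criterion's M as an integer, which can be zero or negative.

ground; <1,0,0>
#1 <2,0,0>
#2 <3,0,0>
R:1↔2 J1 <3,1,0>
#3 <4,1,0>
#4 <5,1,0>
R:4↔0 J1 <5,2,0>
#5 <6,2,0>
C:0↔1 J2 <6,2,1>
R:3↔1 J1 <6,3,1>
#6 <7,3,1>
C:5↔4 J2 <7,3,2>
#7 <8,3,2>
PS:3↔6 J2 <8,3,3>
P:7↔3 J1 <8,4,3>
#8 <9,4,3>
P:5↔0 J1 <9,5,3>
PS:8↔1 J2 <9,5,4>
3×8 − 2×5 − 1×4 = 10

M = 10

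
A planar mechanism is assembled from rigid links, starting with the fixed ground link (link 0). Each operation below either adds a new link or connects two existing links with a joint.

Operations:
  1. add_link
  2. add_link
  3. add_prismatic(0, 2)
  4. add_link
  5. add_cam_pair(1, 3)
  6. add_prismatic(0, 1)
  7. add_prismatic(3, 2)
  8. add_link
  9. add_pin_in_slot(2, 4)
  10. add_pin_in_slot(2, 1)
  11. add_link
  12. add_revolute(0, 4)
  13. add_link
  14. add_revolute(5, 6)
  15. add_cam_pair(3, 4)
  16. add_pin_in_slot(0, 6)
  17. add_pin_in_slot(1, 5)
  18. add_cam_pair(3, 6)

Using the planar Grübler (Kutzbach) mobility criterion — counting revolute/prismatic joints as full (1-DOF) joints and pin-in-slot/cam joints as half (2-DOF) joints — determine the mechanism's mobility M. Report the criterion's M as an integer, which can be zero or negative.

ground; <1,0,0>
#1 <2,0,0>
#2 <3,0,0>
P:0↔2 J1 <3,1,0>
#3 <4,1,0>
C:1↔3 J2 <4,1,1>
P:0↔1 J1 <4,2,1>
P:3↔2 J1 <4,3,1>
#4 <5,3,1>
PS:2↔4 J2 <5,3,2>
PS:2↔1 J2 <5,3,3>
#5 <6,3,3>
R:0↔4 J1 <6,4,3>
#6 <7,4,3>
R:5↔6 J1 <7,5,3>
C:3↔4 J2 <7,5,4>
PS:0↔6 J2 <7,5,5>
PS:1↔5 J2 <7,5,6>
C:3↔6 J2 <7,5,7>
3×6 − 2×5 − 1×7 = 1

M = 1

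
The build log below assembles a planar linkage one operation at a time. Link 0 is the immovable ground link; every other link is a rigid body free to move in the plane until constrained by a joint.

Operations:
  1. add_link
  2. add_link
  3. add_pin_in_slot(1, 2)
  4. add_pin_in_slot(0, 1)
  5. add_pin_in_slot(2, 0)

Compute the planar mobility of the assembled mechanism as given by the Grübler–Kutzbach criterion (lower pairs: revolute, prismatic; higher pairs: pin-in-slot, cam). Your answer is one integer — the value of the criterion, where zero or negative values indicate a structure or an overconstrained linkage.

M = 3

L=1 J1=0 J2=0
add link → L=2 J1=0 J2=0
add link → L=3 J1=0 J2=0
PS@1,2 dof=2 J2 → L=3 J1=0 J2=1
PS@0,1 dof=2 J2 → L=3 J1=0 J2=2
PS@2,0 dof=2 J2 → L=3 J1=0 J2=3
M=3(L−1)−2J1−J2=3·2−2·0−3=3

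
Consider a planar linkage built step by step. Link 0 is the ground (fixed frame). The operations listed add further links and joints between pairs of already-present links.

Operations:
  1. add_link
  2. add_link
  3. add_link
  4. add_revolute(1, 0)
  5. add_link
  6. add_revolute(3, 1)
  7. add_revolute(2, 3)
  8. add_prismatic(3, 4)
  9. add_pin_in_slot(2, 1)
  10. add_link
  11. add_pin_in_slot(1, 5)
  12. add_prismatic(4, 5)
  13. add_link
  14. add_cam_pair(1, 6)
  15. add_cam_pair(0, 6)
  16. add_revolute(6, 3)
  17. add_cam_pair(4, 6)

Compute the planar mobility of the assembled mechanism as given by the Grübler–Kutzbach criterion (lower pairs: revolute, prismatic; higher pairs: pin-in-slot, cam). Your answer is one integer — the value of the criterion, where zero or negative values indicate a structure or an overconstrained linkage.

M = 1

[1;0;0] (link 0 is ground)
L+ [2;0;0]
L+ [3;0;0]
L+ [4;0;0]
R(1,0)∈J1 [4;1;0]
L+ [5;1;0]
R(3,1)∈J1 [5;2;0]
R(2,3)∈J1 [5;3;0]
P(3,4)∈J1 [5;4;0]
PS(2,1)∈J2 [5;4;1]
L+ [6;4;1]
PS(1,5)∈J2 [6;4;2]
P(4,5)∈J1 [6;5;2]
L+ [7;5;2]
C(1,6)∈J2 [7;5;3]
C(0,6)∈J2 [7;5;4]
R(6,3)∈J1 [7;6;4]
C(4,6)∈J2 [7;6;5]
mobility = 18 − 12 − 5 = 1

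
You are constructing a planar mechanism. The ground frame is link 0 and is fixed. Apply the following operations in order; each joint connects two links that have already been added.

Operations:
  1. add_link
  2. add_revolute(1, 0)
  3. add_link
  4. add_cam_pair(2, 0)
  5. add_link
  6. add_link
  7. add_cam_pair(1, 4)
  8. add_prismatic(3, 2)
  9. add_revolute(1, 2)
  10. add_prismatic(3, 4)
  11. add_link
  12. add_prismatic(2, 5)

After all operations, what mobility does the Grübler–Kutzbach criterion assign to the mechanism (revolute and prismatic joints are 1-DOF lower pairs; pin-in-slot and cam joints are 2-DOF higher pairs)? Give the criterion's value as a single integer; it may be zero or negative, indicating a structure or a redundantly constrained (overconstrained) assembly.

M = 3

[1;0;0] (link 0 is ground)
L+ [2;0;0]
R(1,0)∈J1 [2;1;0]
L+ [3;1;0]
C(2,0)∈J2 [3;1;1]
L+ [4;1;1]
L+ [5;1;1]
C(1,4)∈J2 [5;1;2]
P(3,2)∈J1 [5;2;2]
R(1,2)∈J1 [5;3;2]
P(3,4)∈J1 [5;4;2]
L+ [6;4;2]
P(2,5)∈J1 [6;5;2]
mobility = 15 − 10 − 2 = 3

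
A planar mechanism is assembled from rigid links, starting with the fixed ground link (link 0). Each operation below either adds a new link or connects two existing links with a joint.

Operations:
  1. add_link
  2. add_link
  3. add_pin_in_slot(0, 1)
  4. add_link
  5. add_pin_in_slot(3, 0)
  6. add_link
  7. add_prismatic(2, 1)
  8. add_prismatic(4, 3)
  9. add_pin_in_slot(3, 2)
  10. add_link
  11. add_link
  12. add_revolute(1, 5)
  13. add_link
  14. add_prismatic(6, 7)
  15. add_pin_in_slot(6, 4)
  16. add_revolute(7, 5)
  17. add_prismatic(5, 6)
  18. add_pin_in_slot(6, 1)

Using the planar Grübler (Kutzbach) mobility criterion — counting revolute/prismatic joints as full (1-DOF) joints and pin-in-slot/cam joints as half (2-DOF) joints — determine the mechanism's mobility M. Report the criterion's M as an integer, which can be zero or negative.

ground; <1,0,0>
#1 <2,0,0>
#2 <3,0,0>
PS:0↔1 J2 <3,0,1>
#3 <4,0,1>
PS:3↔0 J2 <4,0,2>
#4 <5,0,2>
P:2↔1 J1 <5,1,2>
P:4↔3 J1 <5,2,2>
PS:3↔2 J2 <5,2,3>
#5 <6,2,3>
#6 <7,2,3>
R:1↔5 J1 <7,3,3>
#7 <8,3,3>
P:6↔7 J1 <8,4,3>
PS:6↔4 J2 <8,4,4>
R:7↔5 J1 <8,5,4>
P:5↔6 J1 <8,6,4>
PS:6↔1 J2 <8,6,5>
3×7 − 2×6 − 1×5 = 4

M = 4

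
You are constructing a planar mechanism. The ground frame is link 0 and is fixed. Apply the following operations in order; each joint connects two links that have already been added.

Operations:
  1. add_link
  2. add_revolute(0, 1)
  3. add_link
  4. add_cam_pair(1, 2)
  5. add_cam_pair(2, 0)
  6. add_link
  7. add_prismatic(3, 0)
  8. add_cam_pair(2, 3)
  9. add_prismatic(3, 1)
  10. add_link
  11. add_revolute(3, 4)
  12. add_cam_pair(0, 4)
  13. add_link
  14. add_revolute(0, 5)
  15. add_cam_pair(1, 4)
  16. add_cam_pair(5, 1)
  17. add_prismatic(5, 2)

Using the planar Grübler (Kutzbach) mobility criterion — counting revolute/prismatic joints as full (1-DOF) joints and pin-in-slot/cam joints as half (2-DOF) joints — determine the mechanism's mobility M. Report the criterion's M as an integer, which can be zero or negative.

L=1 J1=0 J2=0
add link → L=2 J1=0 J2=0
R@0,1 dof=1 J1 → L=2 J1=1 J2=0
add link → L=3 J1=1 J2=0
C@1,2 dof=2 J2 → L=3 J1=1 J2=1
C@2,0 dof=2 J2 → L=3 J1=1 J2=2
add link → L=4 J1=1 J2=2
P@3,0 dof=1 J1 → L=4 J1=2 J2=2
C@2,3 dof=2 J2 → L=4 J1=2 J2=3
P@3,1 dof=1 J1 → L=4 J1=3 J2=3
add link → L=5 J1=3 J2=3
R@3,4 dof=1 J1 → L=5 J1=4 J2=3
C@0,4 dof=2 J2 → L=5 J1=4 J2=4
add link → L=6 J1=4 J2=4
R@0,5 dof=1 J1 → L=6 J1=5 J2=4
C@1,4 dof=2 J2 → L=6 J1=5 J2=5
C@5,1 dof=2 J2 → L=6 J1=5 J2=6
P@5,2 dof=1 J1 → L=6 J1=6 J2=6
M=3(L−1)−2J1−J2=3·5−2·6−6=-3

M = -3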